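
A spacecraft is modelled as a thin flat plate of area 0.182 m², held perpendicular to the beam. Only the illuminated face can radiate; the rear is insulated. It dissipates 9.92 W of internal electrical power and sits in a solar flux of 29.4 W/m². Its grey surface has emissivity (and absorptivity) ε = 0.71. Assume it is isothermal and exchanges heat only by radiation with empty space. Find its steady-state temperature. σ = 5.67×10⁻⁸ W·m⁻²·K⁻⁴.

T ≈ 208 K

At steady state, absorbed solar power + internal power = radiated power.
Absorbed: α·S·A_cross = 0.71·29.4·0.1820 = 3.799 W (cross-section A).
Total input = 3.799 + 9.92 = 13.72 W.
Radiated: εσ·A_surf·T⁴ with A_surf = A = 0.1820 m².
T⁴ = 13.72/(0.71·5.67×10⁻⁸·0.1820) = 1.872×10⁹ K⁴.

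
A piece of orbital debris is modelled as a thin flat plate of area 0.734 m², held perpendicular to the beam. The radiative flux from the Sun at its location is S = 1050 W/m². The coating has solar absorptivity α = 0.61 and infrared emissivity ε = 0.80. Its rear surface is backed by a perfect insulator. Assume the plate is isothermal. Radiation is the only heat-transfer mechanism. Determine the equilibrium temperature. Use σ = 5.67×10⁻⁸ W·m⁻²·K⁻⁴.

T ≈ 345 K

At equilibrium, absorbed power = emitted power.
Absorbing cross-section = A = 0.7340 m²; emitting surface = A = 0.7340 m² (ratio 1).
αS·A_cross = εσ·A_surf·T⁴  ⇒  T⁴ = αS/(ε·1σ).
T⁴ = 0.610·1050/(0.80·1·5.67×10⁻⁸) = 1.412×10¹⁰ K⁴.
T = (1.412×10¹⁰)^(1/4).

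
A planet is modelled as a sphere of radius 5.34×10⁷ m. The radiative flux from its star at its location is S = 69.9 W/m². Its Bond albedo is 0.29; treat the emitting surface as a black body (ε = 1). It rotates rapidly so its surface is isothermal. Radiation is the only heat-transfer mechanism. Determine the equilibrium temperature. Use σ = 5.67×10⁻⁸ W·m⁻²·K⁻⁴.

T ≈ 122 K

At equilibrium, absorbed power = emitted power.
Absorbing cross-section = πr² = 8.958×10¹⁵ m²; emitting surface = 4πr² = 3.583×10¹⁶ m² (ratio 4).
(1−a)S·A_cross = εσ·A_surf·T⁴  ⇒  T⁴ = (1−a)S/(4σ).
T⁴ = 0.710·69.9/(4·5.67×10⁻⁸) = 2.188×10⁸ K⁴.
T = (2.188×10⁸)^(1/4).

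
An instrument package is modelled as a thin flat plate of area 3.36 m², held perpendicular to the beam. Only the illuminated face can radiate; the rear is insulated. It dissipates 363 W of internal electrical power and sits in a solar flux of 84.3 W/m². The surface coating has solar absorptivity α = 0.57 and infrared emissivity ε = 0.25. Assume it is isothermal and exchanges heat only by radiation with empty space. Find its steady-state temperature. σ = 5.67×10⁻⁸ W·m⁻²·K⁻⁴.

T ≈ 324 K

At steady state, absorbed solar power + internal power = radiated power.
Absorbed: α·S·A_cross = 0.57·84.3·3.360 = 161.5 W (cross-section A).
Total input = 161.5 + 363 = 524.5 W.
Radiated: εσ·A_surf·T⁴ with A_surf = A = 3.360 m².
T⁴ = 524.5/(0.25·5.67×10⁻⁸·3.360) = 1.101×10¹⁰ K⁴.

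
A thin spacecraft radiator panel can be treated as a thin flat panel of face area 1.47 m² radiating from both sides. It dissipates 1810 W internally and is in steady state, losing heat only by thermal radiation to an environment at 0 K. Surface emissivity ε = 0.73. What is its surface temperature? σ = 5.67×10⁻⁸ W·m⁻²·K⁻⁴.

Steady state: internal power = radiated power, P = εσA T⁴.
Radiating area A = 2·1.47 = 2.940 m².
T⁴ = P/(εσA) = 1810/(0.73·5.67×10⁻⁸·2.940) = 1.487×10¹⁰ K⁴.
T = (1.487×10¹⁰)^(1/4).

T ≈ 349 K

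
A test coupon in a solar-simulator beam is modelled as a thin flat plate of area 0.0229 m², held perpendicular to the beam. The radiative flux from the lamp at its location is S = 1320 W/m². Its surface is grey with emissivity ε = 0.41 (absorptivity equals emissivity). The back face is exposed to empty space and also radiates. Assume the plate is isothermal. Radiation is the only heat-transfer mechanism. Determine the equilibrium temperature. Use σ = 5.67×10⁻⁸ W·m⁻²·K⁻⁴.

At equilibrium, absorbed power = emitted power.
Absorbing cross-section = A = 0.02290 m²; emitting surface = 2A = 0.04580 m² (ratio 2).
εS·A_cross = εσ·A_surf·T⁴  ⇒  T⁴ = S/(2σ)   (ε cancels).
T⁴ = 1320/(2·5.67×10⁻⁸) = 1.164×10¹⁰ K⁴.
T = (1.164×10¹⁰)^(1/4).

T ≈ 328 K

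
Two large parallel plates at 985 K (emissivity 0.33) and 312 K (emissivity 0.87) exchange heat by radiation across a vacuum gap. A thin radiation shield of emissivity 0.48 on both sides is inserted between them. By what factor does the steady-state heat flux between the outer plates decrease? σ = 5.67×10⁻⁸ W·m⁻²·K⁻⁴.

factor ≈ 2.00

Without shield: q₀ = σΔ(T⁴)/(1/ε₁+1/ε₂−1) with denominator 3.180.
With shield the two gaps are in series; the resistances add: (1/ε₁+1/ε_s−1)+(1/ε_s+1/ε₂−1) = 4.114+2.233 = 6.346.
Heat-flux ratio q₀/q = 6.346/3.180.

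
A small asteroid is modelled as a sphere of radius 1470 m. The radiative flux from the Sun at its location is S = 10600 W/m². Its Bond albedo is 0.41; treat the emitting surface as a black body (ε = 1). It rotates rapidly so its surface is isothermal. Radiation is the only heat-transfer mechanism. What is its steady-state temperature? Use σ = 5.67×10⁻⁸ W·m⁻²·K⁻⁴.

T ≈ 408 K

At equilibrium, absorbed power = emitted power.
Absorbing cross-section = πr² = 6.789×10⁶ m²; emitting surface = 4πr² = 2.715×10⁷ m² (ratio 4).
(1−a)S·A_cross = εσ·A_surf·T⁴  ⇒  T⁴ = (1−a)S/(4σ).
T⁴ = 0.590·10600/(4·5.67×10⁻⁸) = 2.757×10¹⁰ K⁴.
T = (2.757×10¹⁰)^(1/4).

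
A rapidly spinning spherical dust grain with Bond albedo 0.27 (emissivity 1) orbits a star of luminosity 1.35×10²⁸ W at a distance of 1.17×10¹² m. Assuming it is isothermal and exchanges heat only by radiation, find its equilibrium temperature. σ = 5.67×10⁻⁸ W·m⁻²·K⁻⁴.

T ≈ 224 K

First find the stellar flux at distance d: S = L/(4πd²) = 1.35×10²⁸/(4π·(1.17×10¹²)²) = 784.8 W/m².
For an isothermal sphere, absorbed (1−a)S·πr² = emitted σ·4πr²·T⁴, so T⁴ = (1−a)S/(4σ).
T⁴ = 0.730·784.8/(4·5.67×10⁻⁸) = 2.526×10⁹ K⁴.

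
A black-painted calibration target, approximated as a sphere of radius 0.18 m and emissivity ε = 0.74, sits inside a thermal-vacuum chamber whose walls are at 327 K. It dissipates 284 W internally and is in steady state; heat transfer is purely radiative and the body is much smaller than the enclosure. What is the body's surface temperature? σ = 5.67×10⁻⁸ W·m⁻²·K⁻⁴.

For a small grey body in a large enclosure, net radiated power = εσA(T⁴ − T_w⁴).
Steady state: P = εσA(T⁴ − T_w⁴) with A = 4πr² = 0.4072 m².
T⁴ = P/(εσA) + T_w⁴ = 284/(0.74·5.67×10⁻⁸·0.4072) + (327)⁴
    = 1.662×10¹⁰ + 1.143×10¹⁰ = 2.806×10¹⁰ K⁴.

T ≈ 409 K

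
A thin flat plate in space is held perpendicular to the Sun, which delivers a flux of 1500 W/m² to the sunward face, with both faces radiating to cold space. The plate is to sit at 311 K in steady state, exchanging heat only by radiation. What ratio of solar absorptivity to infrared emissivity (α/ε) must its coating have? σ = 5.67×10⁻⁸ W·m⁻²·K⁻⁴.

Balance: αS·A = εσ·2A·T⁴ ⇒ α/ε = 2σT⁴/S.
α/ε = 2·5.67×10⁻⁸·(311)⁴/1500 = 2·5.67×10⁻⁸·9.355×10⁹/1500.

α/ε ≈ 0.707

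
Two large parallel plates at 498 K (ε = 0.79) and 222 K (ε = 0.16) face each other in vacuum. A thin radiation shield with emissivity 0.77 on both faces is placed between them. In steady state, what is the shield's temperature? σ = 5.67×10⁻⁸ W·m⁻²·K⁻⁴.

T_s ≈ 473 K

In steady state the net flux on the hot side equals that on the cold side.
σ(T₁⁴−T_s⁴)/D₁ = σ(T_s⁴−T₂⁴)/D₂, with D₁ = 1/ε₁+1/ε_s−1 = 1.565, D₂ = 1/ε_s+1/ε₂−1 = 6.549.
Solve for T_s⁴: T_s⁴ = (D₂·T₁⁴ + D₁·T₂⁴)/(D₁+D₂) = 5.011×10¹⁰ K⁴.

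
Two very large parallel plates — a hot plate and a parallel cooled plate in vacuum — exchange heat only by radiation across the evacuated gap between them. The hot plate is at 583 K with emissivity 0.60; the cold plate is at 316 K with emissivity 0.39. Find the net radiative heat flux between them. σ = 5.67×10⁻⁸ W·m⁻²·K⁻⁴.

q ≈ 1850 W/m²

For two infinite grey parallel plates, q = σ(T₁⁴ − T₂⁴)/(1/ε₁ + 1/ε₂ − 1).
T₁⁴ − T₂⁴ = 1.155×10¹¹ − 9.971×10⁹ = 1.056×10¹¹ K⁴.
1/ε₁ + 1/ε₂ − 1 = 1.667 + 2.564 − 1 = 3.231.
q = 5.67×10⁻⁸ × 1.056×10¹¹ / 3.231.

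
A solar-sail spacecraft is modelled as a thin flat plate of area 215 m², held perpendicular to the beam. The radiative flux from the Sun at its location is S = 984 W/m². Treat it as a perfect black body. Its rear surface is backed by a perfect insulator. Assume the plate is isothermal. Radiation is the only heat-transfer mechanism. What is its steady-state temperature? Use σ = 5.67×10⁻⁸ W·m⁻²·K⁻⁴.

At equilibrium, absorbed power = emitted power.
Absorbing cross-section = A = 215.0 m²; emitting surface = A = 215.0 m² (ratio 1).
S·A_cross = εσ·A_surf·T⁴  ⇒  T⁴ = S/(1σ).
T⁴ = 1.00·984/(1·5.67×10⁻⁸) = 1.735×10¹⁰ K⁴.
T = (1.735×10¹⁰)^(1/4).

T ≈ 363 K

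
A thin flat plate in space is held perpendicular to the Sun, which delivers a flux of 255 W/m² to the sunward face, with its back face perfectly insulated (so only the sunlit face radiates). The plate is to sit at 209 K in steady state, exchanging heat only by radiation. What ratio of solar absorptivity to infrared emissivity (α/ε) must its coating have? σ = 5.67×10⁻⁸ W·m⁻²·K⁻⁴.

α/ε ≈ 0.424

Balance: αS·A = εσ·1A·T⁴ ⇒ α/ε = σT⁴/S.
α/ε = 5.67×10⁻⁸·(209)⁴/255 = 5.67×10⁻⁸·1.908×10⁹/255.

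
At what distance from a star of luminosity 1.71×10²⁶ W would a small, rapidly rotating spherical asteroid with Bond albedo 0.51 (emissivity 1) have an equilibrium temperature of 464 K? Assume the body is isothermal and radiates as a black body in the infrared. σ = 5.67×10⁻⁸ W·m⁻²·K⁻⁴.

d ≈ 2.52×10¹⁰ m

For an isothermal black-emitting sphere, (1−a)S·πr² = σ·4πr²·T⁴ ⇒ S = 4σT⁴/(1−a).
S = 4·5.67×10⁻⁸·(464)⁴/0.490 = 21450 W/m².
Flux falls as S = L/(4πd²), so d = √(L/(4πS)) = √(1.71×10²⁶/(4π·21450)).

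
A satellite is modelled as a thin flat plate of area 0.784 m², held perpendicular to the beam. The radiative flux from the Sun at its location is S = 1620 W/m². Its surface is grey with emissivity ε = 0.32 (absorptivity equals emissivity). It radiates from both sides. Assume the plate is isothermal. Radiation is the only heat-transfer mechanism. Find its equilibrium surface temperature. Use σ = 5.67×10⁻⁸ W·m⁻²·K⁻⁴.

T ≈ 346 K

At equilibrium, absorbed power = emitted power.
Absorbing cross-section = A = 0.7840 m²; emitting surface = 2A = 1.568 m² (ratio 2).
εS·A_cross = εσ·A_surf·T⁴  ⇒  T⁴ = S/(2σ)   (ε cancels).
T⁴ = 1620/(2·5.67×10⁻⁸) = 1.429×10¹⁰ K⁴.
T = (1.429×10¹⁰)^(1/4).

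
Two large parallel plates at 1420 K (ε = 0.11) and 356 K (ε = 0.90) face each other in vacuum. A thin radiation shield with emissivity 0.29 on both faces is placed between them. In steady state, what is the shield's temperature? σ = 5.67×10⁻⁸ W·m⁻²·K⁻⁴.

In steady state the net flux on the hot side equals that on the cold side.
σ(T₁⁴−T_s⁴)/D₁ = σ(T_s⁴−T₂⁴)/D₂, with D₁ = 1/ε₁+1/ε_s−1 = 11.54, D₂ = 1/ε_s+1/ε₂−1 = 3.559.
Solve for T_s⁴: T_s⁴ = (D₂·T₁⁴ + D₁·T₂⁴)/(D₁+D₂) = 9.708×10¹¹ K⁴.

T_s ≈ 993 K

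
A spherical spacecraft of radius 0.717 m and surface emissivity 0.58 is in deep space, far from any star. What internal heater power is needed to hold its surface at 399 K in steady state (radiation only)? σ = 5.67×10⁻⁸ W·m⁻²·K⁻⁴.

P = εσ·4πr²·T⁴.
4πr² = 6.460 m²; T⁴ = 2.534×10¹⁰ K⁴.
P = 0.58·5.67×10⁻⁸·6.460·2.534×10¹⁰.

P ≈ 5380 W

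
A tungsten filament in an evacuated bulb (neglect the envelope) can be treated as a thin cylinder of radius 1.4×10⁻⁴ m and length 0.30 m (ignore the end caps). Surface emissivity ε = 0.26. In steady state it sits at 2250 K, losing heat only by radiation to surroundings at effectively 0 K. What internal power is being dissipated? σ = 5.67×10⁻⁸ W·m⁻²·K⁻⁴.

P ≈ 99.7 W

Steady state: P = εσA T⁴.
A = 2πrL = 2.639×10⁻⁴ m²; T⁴ = (2250)⁴ = 2.563×10¹³ K⁴.
P = 0.26 × 5.67×10⁻⁸ × 2.639×10⁻⁴ × 2.563×10¹³.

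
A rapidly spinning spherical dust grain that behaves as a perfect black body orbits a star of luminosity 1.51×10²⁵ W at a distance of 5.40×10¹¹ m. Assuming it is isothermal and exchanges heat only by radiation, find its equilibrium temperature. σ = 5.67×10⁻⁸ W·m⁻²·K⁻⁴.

T ≈ 65.3 K

First find the stellar flux at distance d: S = L/(4πd²) = 1.51×10²⁵/(4π·(5.40×10¹¹)²) = 4.121 W/m².
For an isothermal sphere, absorbed (1−a)S·πr² = emitted σ·4πr²·T⁴, so T⁴ = (1−a)S/(4σ).
T⁴ = 1.00·4.121/(4·5.67×10⁻⁸) = 1.817×10⁷ K⁴.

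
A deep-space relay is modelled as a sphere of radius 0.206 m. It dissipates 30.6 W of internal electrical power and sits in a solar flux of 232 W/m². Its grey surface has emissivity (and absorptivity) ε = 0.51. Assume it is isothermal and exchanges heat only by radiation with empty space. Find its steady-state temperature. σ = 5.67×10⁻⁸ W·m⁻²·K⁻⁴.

At steady state, absorbed solar power + internal power = radiated power.
Absorbed: α·S·A_cross = 0.51·232·0.1333 = 15.77 W (cross-section πr²).
Total input = 15.77 + 30.6 = 46.37 W.
Radiated: εσ·A_surf·T⁴ with A_surf = 4πr² = 0.5333 m².
T⁴ = 46.37/(0.51·5.67×10⁻⁸·0.5333) = 3.007×10⁹ K⁴.

T ≈ 234 K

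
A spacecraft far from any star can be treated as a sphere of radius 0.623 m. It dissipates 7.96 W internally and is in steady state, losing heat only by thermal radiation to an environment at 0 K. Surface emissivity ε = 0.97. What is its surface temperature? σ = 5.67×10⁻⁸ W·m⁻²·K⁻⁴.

Steady state: internal power = radiated power, P = εσA T⁴.
Radiating area A = 4πr² = 4.877 m².
T⁴ = P/(εσA) = 7.96/(0.97·5.67×10⁻⁸·4.877) = 2.967×10⁷ K⁴.
T = (2.967×10⁷)^(1/4).

T ≈ 73.8 K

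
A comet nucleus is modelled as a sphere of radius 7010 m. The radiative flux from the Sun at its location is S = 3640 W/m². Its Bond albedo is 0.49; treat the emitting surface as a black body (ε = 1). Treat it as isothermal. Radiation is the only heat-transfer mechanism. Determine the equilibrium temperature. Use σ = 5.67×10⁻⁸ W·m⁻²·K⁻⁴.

At equilibrium, absorbed power = emitted power.
Absorbing cross-section = πr² = 1.544×10⁸ m²; emitting surface = 4πr² = 6.175×10⁸ m² (ratio 4).
(1−a)S·A_cross = εσ·A_surf·T⁴  ⇒  T⁴ = (1−a)S/(4σ).
T⁴ = 0.510·3640/(4·5.67×10⁻⁸) = 8.185×10⁹ K⁴.
T = (8.185×10⁹)^(1/4).

T ≈ 301 K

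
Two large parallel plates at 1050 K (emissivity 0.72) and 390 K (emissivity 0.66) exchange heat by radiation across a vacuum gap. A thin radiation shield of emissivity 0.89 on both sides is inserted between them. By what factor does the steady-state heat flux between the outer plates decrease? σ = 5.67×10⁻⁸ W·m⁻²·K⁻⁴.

factor ≈ 1.66

Without shield: q₀ = σΔ(T⁴)/(1/ε₁+1/ε₂−1) with denominator 1.904.
With shield the two gaps are in series; the resistances add: (1/ε₁+1/ε_s−1)+(1/ε_s+1/ε₂−1) = 1.512+1.639 = 3.151.
Heat-flux ratio q₀/q = 3.151/1.904.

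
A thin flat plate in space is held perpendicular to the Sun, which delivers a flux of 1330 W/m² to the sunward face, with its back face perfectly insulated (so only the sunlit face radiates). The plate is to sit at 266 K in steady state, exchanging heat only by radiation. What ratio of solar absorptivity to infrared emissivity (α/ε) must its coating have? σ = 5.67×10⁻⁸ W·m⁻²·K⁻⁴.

Balance: αS·A = εσ·1A·T⁴ ⇒ α/ε = σT⁴/S.
α/ε = 5.67×10⁻⁸·(266)⁴/1330 = 5.67×10⁻⁸·5.006×10⁹/1330.

α/ε ≈ 0.213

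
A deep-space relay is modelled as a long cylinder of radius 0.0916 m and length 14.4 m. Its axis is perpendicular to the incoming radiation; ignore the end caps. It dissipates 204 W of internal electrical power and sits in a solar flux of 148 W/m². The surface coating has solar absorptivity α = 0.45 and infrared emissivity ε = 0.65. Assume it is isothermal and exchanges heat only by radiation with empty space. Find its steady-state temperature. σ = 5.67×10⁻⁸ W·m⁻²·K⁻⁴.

T ≈ 188 K

At steady state, absorbed solar power + internal power = radiated power.
Absorbed: α·S·A_cross = 0.45·148·2.638 = 175.7 W (cross-section 2rL).
Total input = 175.7 + 204 = 379.7 W.
Radiated: εσ·A_surf·T⁴ with A_surf = 2πrL = 8.288 m².
T⁴ = 379.7/(0.65·5.67×10⁻⁸·8.288) = 1.243×10⁹ K⁴.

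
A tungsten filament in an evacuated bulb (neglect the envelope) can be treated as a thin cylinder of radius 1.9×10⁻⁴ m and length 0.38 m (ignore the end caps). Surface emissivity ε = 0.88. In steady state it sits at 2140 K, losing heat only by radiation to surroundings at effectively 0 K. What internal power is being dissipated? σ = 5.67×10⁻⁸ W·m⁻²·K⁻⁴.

Steady state: P = εσA T⁴.
A = 2πrL = 4.536×10⁻⁴ m²; T⁴ = (2140)⁴ = 2.097×10¹³ K⁴.
P = 0.88 × 5.67×10⁻⁸ × 4.536×10⁻⁴ × 2.097×10¹³.

P ≈ 475 W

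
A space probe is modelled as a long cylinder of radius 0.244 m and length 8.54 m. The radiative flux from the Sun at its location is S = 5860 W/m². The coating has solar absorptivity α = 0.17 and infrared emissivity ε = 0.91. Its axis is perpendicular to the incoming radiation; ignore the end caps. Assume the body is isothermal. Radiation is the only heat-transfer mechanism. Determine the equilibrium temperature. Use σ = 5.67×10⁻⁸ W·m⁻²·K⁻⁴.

T ≈ 280 K

At equilibrium, absorbed power = emitted power.
Absorbing cross-section = 2rL = 4.168 m²; emitting surface = 2πrL = 13.09 m² (ratio π).
αS·A_cross = εσ·A_surf·T⁴  ⇒  T⁴ = αS/(ε·πσ).
T⁴ = 0.170·5860/(0.91·π·5.67×10⁻⁸) = 6.146×10⁹ K⁴.
T = (6.146×10⁹)^(1/4).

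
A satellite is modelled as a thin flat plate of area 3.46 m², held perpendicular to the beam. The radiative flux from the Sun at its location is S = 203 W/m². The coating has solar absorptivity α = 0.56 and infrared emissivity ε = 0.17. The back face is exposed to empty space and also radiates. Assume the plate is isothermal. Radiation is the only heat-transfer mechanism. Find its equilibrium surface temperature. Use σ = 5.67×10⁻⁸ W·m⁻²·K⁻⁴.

T ≈ 277 K

At equilibrium, absorbed power = emitted power.
Absorbing cross-section = A = 3.460 m²; emitting surface = 2A = 6.920 m² (ratio 2).
αS·A_cross = εσ·A_surf·T⁴  ⇒  T⁴ = αS/(ε·2σ).
T⁴ = 0.560·203/(0.17·2·5.67×10⁻⁸) = 5.897×10⁹ K⁴.
T = (5.897×10⁹)^(1/4).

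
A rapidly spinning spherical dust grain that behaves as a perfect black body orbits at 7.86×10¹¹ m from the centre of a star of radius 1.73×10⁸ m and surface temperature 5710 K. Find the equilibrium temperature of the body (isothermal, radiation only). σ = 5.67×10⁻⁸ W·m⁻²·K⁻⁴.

The star's surface emits σT_*⁴; at distance d the flux is S = σT_*⁴(R_*/d)².
S = 5.67×10⁻⁸·(5710)⁴·(1.73×10⁸/7.86×10¹¹)² = 2.920 W/m².
For an isothermal sphere T⁴ = (1−a)S/(4σ) = 1.287×10⁷ K⁴.

T ≈ 59.9 K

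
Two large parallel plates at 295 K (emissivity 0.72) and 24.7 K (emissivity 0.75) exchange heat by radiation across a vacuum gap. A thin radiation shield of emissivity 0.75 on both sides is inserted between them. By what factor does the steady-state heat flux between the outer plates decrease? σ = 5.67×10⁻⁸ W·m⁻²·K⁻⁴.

Without shield: q₀ = σΔ(T⁴)/(1/ε₁+1/ε₂−1) with denominator 1.722.
With shield the two gaps are in series; the resistances add: (1/ε₁+1/ε_s−1)+(1/ε_s+1/ε₂−1) = 1.722+1.667 = 3.389.
Heat-flux ratio q₀/q = 3.389/1.722.

factor ≈ 1.97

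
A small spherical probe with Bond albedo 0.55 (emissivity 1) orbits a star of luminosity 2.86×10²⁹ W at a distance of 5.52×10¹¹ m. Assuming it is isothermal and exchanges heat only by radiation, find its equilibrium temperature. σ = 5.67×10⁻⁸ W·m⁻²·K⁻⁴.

T ≈ 620 K

First find the stellar flux at distance d: S = L/(4πd²) = 2.86×10²⁹/(4π·(5.52×10¹¹)²) = 74690 W/m².
For an isothermal sphere, absorbed (1−a)S·πr² = emitted σ·4πr²·T⁴, so T⁴ = (1−a)S/(4σ).
T⁴ = 0.450·74690/(4·5.67×10⁻⁸) = 1.482×10¹¹ K⁴.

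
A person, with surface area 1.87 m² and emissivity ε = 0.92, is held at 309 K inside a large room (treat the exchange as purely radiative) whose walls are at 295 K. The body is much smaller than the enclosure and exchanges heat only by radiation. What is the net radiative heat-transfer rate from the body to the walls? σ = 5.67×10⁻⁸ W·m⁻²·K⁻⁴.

P_net ≈ 151 W

For a small grey body in a large enclosure: P_net = εσA(T_body⁴ − T_wall⁴).
A = 1.87 m²; T_body⁴ − T_wall⁴ = 9.117×10⁹ − 7.573×10⁹ = 1.543×10⁹ K⁴.
|P_net| = 0.92·5.67×10⁻⁸·1.870·1.543×10⁹.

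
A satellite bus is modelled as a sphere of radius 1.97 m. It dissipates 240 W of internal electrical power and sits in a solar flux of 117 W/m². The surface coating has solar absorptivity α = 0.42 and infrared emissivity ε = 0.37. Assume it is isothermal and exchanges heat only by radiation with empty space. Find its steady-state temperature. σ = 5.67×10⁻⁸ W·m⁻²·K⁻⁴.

T ≈ 169 K

At steady state, absorbed solar power + internal power = radiated power.
Absorbed: α·S·A_cross = 0.42·117·12.19 = 599.1 W (cross-section πr²).
Total input = 599.1 + 240 = 839.1 W.
Radiated: εσ·A_surf·T⁴ with A_surf = 4πr² = 48.77 m².
T⁴ = 839.1/(0.37·5.67×10⁻⁸·48.77) = 8.202×10⁸ K⁴.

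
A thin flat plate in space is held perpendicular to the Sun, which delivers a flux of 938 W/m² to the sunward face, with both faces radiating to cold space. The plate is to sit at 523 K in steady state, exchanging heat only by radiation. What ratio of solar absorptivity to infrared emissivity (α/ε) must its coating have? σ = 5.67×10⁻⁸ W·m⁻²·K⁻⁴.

α/ε ≈ 9.05

Balance: αS·A = εσ·2A·T⁴ ⇒ α/ε = 2σT⁴/S.
α/ε = 2·5.67×10⁻⁸·(523)⁴/938 = 2·5.67×10⁻⁸·7.482×10¹⁰/938.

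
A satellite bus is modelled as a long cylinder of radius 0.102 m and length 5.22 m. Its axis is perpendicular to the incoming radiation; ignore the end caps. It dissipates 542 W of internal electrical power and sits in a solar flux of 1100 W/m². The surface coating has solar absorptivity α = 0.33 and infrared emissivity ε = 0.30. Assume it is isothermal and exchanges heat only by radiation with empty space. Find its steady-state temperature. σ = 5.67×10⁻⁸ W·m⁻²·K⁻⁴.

At steady state, absorbed solar power + internal power = radiated power.
Absorbed: α·S·A_cross = 0.33·1100·1.065 = 386.6 W (cross-section 2rL).
Total input = 386.6 + 542 = 928.6 W.
Radiated: εσ·A_surf·T⁴ with A_surf = 2πrL = 3.345 m².
T⁴ = 928.6/(0.30·5.67×10⁻⁸·3.345) = 1.632×10¹⁰ K⁴.

T ≈ 357 K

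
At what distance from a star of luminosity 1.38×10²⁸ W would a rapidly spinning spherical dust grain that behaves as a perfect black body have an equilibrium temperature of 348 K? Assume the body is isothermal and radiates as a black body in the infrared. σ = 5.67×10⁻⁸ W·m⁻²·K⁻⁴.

d ≈ 5.75×10¹¹ m

For an isothermal black-emitting sphere, (1−a)S·πr² = σ·4πr²·T⁴ ⇒ S = 4σT⁴/(1−a).
S = 4·5.67×10⁻⁸·(348)⁴/1.00 = 3326 W/m².
Flux falls as S = L/(4πd²), so d = √(L/(4πS)) = √(1.38×10²⁸/(4π·3326)).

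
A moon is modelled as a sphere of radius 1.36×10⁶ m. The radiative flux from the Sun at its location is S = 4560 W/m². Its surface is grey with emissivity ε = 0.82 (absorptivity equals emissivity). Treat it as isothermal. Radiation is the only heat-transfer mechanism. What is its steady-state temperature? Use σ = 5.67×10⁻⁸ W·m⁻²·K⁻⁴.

T ≈ 377 K

At equilibrium, absorbed power = emitted power.
Absorbing cross-section = πr² = 5.811×10¹² m²; emitting surface = 4πr² = 2.324×10¹³ m² (ratio 4).
εS·A_cross = εσ·A_surf·T⁴  ⇒  T⁴ = S/(4σ)   (ε cancels).
T⁴ = 4560/(4·5.67×10⁻⁸) = 2.011×10¹⁰ K⁴.
T = (2.011×10¹⁰)^(1/4).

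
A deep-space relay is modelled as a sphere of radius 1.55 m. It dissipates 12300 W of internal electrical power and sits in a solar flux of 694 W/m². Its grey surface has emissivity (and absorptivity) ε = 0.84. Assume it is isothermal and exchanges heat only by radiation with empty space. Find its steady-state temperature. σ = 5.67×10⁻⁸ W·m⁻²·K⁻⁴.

At steady state, absorbed solar power + internal power = radiated power.
Absorbed: α·S·A_cross = 0.84·694·7.548 = 4400 W (cross-section πr²).
Total input = 4400 + 12300 = 16700 W.
Radiated: εσ·A_surf·T⁴ with A_surf = 4πr² = 30.19 m².
T⁴ = 16700/(0.84·5.67×10⁻⁸·30.19) = 1.161×10¹⁰ K⁴.

T ≈ 328 K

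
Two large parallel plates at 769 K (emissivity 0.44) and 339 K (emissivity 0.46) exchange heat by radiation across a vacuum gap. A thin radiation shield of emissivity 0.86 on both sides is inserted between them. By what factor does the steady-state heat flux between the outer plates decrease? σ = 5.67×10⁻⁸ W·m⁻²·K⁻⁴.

Without shield: q₀ = σΔ(T⁴)/(1/ε₁+1/ε₂−1) with denominator 3.447.
With shield the two gaps are in series; the resistances add: (1/ε₁+1/ε_s−1)+(1/ε_s+1/ε₂−1) = 2.436+2.337 = 4.772.
Heat-flux ratio q₀/q = 4.772/3.447.

factor ≈ 1.38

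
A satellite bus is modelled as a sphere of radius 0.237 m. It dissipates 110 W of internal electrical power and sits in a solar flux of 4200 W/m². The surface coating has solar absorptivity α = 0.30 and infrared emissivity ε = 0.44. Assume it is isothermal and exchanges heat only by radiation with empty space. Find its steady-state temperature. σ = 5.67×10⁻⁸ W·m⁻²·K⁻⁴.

T ≈ 371 K

At steady state, absorbed solar power + internal power = radiated power.
Absorbed: α·S·A_cross = 0.30·4200·0.1765 = 222.3 W (cross-section πr²).
Total input = 222.3 + 110 = 332.3 W.
Radiated: εσ·A_surf·T⁴ with A_surf = 4πr² = 0.7058 m².
T⁴ = 332.3/(0.44·5.67×10⁻⁸·0.7058) = 1.887×10¹⁰ K⁴.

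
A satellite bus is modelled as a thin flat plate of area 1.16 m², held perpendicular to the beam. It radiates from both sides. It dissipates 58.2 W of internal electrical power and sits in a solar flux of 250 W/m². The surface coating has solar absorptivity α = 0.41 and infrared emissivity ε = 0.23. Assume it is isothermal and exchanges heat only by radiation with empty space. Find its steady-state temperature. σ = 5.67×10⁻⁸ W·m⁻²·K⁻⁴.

At steady state, absorbed solar power + internal power = radiated power.
Absorbed: α·S·A_cross = 0.41·250·1.160 = 118.9 W (cross-section A).
Total input = 118.9 + 58.2 = 177.1 W.
Radiated: εσ·A_surf·T⁴ with A_surf = 2A = 2.320 m².
T⁴ = 177.1/(0.23·5.67×10⁻⁸·2.320) = 5.854×10⁹ K⁴.

T ≈ 277 K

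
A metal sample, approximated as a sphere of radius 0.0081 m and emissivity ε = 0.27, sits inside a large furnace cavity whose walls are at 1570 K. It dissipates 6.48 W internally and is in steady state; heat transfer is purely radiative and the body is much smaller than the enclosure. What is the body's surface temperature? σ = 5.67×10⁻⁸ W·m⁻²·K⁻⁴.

T ≈ 1600 K

For a small grey body in a large enclosure, net radiated power = εσA(T⁴ − T_w⁴).
Steady state: P = εσA(T⁴ − T_w⁴) with A = 4πr² = 8.245×10⁻⁴ m².
T⁴ = P/(εσA) + T_w⁴ = 6.48/(0.27·5.67×10⁻⁸·8.245×10⁻⁴) + (1570)⁴
    = 5.134×10¹¹ + 6.076×10¹² = 6.589×10¹² K⁴.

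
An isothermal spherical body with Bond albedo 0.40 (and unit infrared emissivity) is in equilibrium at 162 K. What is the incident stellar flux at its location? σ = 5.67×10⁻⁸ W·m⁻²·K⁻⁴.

S ≈ 260 W/m²

(1−a)S·πr² = σ·4πr²·T⁴ ⇒ S = 4σT⁴/(1−a).
S = 4·5.67×10⁻⁸·6.887×10⁸/0.600.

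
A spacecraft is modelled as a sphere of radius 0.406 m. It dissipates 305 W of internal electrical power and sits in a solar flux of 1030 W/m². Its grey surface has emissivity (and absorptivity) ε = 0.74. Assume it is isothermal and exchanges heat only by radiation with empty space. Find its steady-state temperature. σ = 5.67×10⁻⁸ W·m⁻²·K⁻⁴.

At steady state, absorbed solar power + internal power = radiated power.
Absorbed: α·S·A_cross = 0.74·1030·0.5178 = 394.7 W (cross-section πr²).
Total input = 394.7 + 305 = 699.7 W.
Radiated: εσ·A_surf·T⁴ with A_surf = 4πr² = 2.071 m².
T⁴ = 699.7/(0.74·5.67×10⁻⁸·2.071) = 8.051×10⁹ K⁴.

T ≈ 300 K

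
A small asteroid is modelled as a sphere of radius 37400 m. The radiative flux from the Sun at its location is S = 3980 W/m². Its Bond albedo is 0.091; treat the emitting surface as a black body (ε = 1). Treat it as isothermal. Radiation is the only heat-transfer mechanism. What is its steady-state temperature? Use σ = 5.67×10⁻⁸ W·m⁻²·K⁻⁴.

At equilibrium, absorbed power = emitted power.
Absorbing cross-section = πr² = 4.394×10⁹ m²; emitting surface = 4πr² = 1.758×10¹⁰ m² (ratio 4).
(1−a)S·A_cross = εσ·A_surf·T⁴  ⇒  T⁴ = (1−a)S/(4σ).
T⁴ = 0.909·3980/(4·5.67×10⁻⁸) = 1.595×10¹⁰ K⁴.
T = (1.595×10¹⁰)^(1/4).

T ≈ 355 K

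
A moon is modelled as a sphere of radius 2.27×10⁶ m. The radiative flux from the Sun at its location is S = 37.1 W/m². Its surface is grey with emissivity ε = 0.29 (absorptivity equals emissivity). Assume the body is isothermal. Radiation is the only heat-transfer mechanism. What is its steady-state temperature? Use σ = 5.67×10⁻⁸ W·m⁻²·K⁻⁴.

At equilibrium, absorbed power = emitted power.
Absorbing cross-section = πr² = 1.619×10¹³ m²; emitting surface = 4πr² = 6.475×10¹³ m² (ratio 4).
εS·A_cross = εσ·A_surf·T⁴  ⇒  T⁴ = S/(4σ)   (ε cancels).
T⁴ = 37.1/(4·5.67×10⁻⁸) = 1.636×10⁸ K⁴.
T = (1.636×10⁸)^(1/4).

T ≈ 113 K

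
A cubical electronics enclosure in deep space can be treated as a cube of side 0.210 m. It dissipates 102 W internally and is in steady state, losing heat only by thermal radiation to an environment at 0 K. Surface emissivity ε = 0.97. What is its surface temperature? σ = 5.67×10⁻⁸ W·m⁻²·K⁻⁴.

T ≈ 289 K

Steady state: internal power = radiated power, P = εσA T⁴.
Radiating area A = 6L² = 0.2646 m².
T⁴ = P/(εσA) = 102/(0.97·5.67×10⁻⁸·0.2646) = 7.009×10⁹ K⁴.
T = (7.009×10⁹)^(1/4).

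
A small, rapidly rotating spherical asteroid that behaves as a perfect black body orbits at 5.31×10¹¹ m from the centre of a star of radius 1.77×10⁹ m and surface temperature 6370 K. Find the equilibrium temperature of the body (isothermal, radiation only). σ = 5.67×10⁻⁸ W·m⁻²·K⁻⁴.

T ≈ 260 K

The star's surface emits σT_*⁴; at distance d the flux is S = σT_*⁴(R_*/d)².
S = 5.67×10⁻⁸·(6370)⁴·(1.77×10⁹/5.31×10¹¹)² = 1037 W/m².
For an isothermal sphere T⁴ = (1−a)S/(4σ) = 4.574×10⁹ K⁴.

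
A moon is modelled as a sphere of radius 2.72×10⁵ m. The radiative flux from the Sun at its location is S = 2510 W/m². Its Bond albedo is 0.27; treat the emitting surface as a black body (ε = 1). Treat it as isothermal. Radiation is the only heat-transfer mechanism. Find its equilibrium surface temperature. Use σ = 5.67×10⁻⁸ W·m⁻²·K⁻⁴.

At equilibrium, absorbed power = emitted power.
Absorbing cross-section = πr² = 2.324×10¹¹ m²; emitting surface = 4πr² = 9.297×10¹¹ m² (ratio 4).
(1−a)S·A_cross = εσ·A_surf·T⁴  ⇒  T⁴ = (1−a)S/(4σ).
T⁴ = 0.730·2510/(4·5.67×10⁻⁸) = 8.079×10⁹ K⁴.
T = (8.079×10⁹)^(1/4).

T ≈ 300 K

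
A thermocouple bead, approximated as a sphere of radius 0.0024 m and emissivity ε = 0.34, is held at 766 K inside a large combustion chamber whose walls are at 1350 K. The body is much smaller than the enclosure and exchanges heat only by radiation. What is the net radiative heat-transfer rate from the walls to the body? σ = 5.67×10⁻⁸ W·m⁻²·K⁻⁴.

For a small grey body in a large enclosure: P_net = εσA(T_body⁴ − T_wall⁴).
A = 4πr² = 7.238×10⁻⁵ m²; T_body⁴ − T_wall⁴ = 3.443×10¹¹ − 3.322×10¹² = -2.977×10¹² K⁴.
|P_net| = 0.34·5.67×10⁻⁸·7.238×10⁻⁵·2.977×10¹².

P_net ≈ 4.15 W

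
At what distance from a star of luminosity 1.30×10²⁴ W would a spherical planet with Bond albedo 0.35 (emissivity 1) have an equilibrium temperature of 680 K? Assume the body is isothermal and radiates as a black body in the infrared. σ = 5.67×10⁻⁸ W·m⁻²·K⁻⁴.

d ≈ 1.18×10⁹ m

For an isothermal black-emitting sphere, (1−a)S·πr² = σ·4πr²·T⁴ ⇒ S = 4σT⁴/(1−a).
S = 4·5.67×10⁻⁸·(680)⁴/0.650 = 74600 W/m².
Flux falls as S = L/(4πd²), so d = √(L/(4πS)) = √(1.30×10²⁴/(4π·74600)).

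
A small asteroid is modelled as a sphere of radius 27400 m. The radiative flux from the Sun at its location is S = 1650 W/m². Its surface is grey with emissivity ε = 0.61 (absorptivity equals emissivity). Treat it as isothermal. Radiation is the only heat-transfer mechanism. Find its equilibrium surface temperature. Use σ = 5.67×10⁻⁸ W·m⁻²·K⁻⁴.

At equilibrium, absorbed power = emitted power.
Absorbing cross-section = πr² = 2.359×10⁹ m²; emitting surface = 4πr² = 9.434×10⁹ m² (ratio 4).
εS·A_cross = εσ·A_surf·T⁴  ⇒  T⁴ = S/(4σ)   (ε cancels).
T⁴ = 1650/(4·5.67×10⁻⁸) = 7.275×10⁹ K⁴.
T = (7.275×10⁹)^(1/4).

T ≈ 292 K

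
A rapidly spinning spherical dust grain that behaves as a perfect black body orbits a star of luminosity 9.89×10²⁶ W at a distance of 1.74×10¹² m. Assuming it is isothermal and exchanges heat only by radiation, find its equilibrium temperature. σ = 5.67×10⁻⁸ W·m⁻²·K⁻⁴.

First find the stellar flux at distance d: S = L/(4πd²) = 9.89×10²⁶/(4π·(1.74×10¹²)²) = 25.99 W/m².
For an isothermal sphere, absorbed (1−a)S·πr² = emitted σ·4πr²·T⁴, so T⁴ = (1−a)S/(4σ).
T⁴ = 1.00·25.99/(4·5.67×10⁻⁸) = 1.146×10⁸ K⁴.

T ≈ 103 K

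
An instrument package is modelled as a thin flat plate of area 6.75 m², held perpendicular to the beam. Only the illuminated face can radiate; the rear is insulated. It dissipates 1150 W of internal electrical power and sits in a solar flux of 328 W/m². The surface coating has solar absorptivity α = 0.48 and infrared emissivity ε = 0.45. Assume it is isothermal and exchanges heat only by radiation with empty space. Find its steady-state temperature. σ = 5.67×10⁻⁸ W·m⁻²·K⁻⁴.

At steady state, absorbed solar power + internal power = radiated power.
Absorbed: α·S·A_cross = 0.48·328·6.750 = 1063 W (cross-section A).
Total input = 1063 + 1150 = 2213 W.
Radiated: εσ·A_surf·T⁴ with A_surf = A = 6.750 m².
T⁴ = 2213/(0.45·5.67×10⁻⁸·6.750) = 1.285×10¹⁰ K⁴.

T ≈ 337 K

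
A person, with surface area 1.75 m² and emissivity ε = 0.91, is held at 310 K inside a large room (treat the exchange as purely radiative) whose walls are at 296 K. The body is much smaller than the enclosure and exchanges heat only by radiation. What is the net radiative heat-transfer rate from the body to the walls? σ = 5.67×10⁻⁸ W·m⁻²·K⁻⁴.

P_net ≈ 141 W

For a small grey body in a large enclosure: P_net = εσA(T_body⁴ − T_wall⁴).
A = 1.75 m²; T_body⁴ − T_wall⁴ = 9.235×10⁹ − 7.677×10⁹ = 1.559×10⁹ K⁴.
|P_net| = 0.91·5.67×10⁻⁸·1.750·1.559×10⁹.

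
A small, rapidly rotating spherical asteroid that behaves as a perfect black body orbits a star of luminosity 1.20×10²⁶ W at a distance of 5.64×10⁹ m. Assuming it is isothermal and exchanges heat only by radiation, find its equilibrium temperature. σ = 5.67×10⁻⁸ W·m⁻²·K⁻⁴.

First find the stellar flux at distance d: S = L/(4πd²) = 1.20×10²⁶/(4π·(5.64×10⁹)²) = 3.002×10⁵ W/m².
For an isothermal sphere, absorbed (1−a)S·πr² = emitted σ·4πr²·T⁴, so T⁴ = (1−a)S/(4σ).
T⁴ = 1.00·3.002×10⁵/(4·5.67×10⁻⁸) = 1.324×10¹² K⁴.

T ≈ 1070 K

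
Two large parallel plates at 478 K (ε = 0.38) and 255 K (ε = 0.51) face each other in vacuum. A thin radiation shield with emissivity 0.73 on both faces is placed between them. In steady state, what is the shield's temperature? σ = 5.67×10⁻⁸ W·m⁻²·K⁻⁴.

T_s ≈ 398 K

In steady state the net flux on the hot side equals that on the cold side.
σ(T₁⁴−T_s⁴)/D₁ = σ(T_s⁴−T₂⁴)/D₂, with D₁ = 1/ε₁+1/ε_s−1 = 3.001, D₂ = 1/ε_s+1/ε₂−1 = 2.331.
Solve for T_s⁴: T_s⁴ = (D₂·T₁⁴ + D₁·T₂⁴)/(D₁+D₂) = 2.520×10¹⁰ K⁴.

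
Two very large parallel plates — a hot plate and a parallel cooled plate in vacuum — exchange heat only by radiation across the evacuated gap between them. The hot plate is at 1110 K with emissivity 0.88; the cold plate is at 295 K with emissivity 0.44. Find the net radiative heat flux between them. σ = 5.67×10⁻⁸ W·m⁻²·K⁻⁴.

For two infinite grey parallel plates, q = σ(T₁⁴ − T₂⁴)/(1/ε₁ + 1/ε₂ − 1).
T₁⁴ − T₂⁴ = 1.518×10¹² − 7.573×10⁹ = 1.510×10¹² K⁴.
1/ε₁ + 1/ε₂ − 1 = 1.136 + 2.273 − 1 = 2.409.
q = 5.67×10⁻⁸ × 1.510×10¹² / 2.409.

q ≈ 35600 W/m²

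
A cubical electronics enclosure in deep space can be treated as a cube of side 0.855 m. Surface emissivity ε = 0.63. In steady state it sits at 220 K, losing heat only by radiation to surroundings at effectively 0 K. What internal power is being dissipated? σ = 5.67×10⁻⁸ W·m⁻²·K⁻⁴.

Steady state: P = εσA T⁴.
A = 6L² = 4.386 m²; T⁴ = (220)⁴ = 2.343×10⁹ K⁴.
P = 0.63 × 5.67×10⁻⁸ × 4.386 × 2.343×10⁹.

P ≈ 367 W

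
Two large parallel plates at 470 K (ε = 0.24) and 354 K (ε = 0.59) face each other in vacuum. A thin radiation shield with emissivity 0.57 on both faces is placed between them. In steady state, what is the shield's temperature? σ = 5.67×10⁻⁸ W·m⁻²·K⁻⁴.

T_s ≈ 404 K

In steady state the net flux on the hot side equals that on the cold side.
σ(T₁⁴−T_s⁴)/D₁ = σ(T_s⁴−T₂⁴)/D₂, with D₁ = 1/ε₁+1/ε_s−1 = 4.921, D₂ = 1/ε_s+1/ε₂−1 = 2.449.
Solve for T_s⁴: T_s⁴ = (D₂·T₁⁴ + D₁·T₂⁴)/(D₁+D₂) = 2.670×10¹⁰ K⁴.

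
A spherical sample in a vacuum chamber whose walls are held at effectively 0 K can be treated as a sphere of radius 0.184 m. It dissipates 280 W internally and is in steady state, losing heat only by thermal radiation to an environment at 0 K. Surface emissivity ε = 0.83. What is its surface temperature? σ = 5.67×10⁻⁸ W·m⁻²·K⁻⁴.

Steady state: internal power = radiated power, P = εσA T⁴.
Radiating area A = 4πr² = 0.4254 m².
T⁴ = P/(εσA) = 280/(0.83·5.67×10⁻⁸·0.4254) = 1.398×10¹⁰ K⁴.
T = (1.398×10¹⁰)^(1/4).

T ≈ 344 K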